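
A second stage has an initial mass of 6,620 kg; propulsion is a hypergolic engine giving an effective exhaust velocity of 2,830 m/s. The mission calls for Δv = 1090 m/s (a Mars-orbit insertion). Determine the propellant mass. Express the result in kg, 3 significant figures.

propellant mass ≈ 2120 kg

Rocket equation: m₀/m_f = exp(Δv / v_e) = exp(1090 / 2830.0) = exp(0.3852) = 1.4698.
m_f = 6,620 / 1.4698 = 4,504.01 kg, so propellant = m₀ − m_f = 6,620 − 4,504.01 = 2,115.99 kg.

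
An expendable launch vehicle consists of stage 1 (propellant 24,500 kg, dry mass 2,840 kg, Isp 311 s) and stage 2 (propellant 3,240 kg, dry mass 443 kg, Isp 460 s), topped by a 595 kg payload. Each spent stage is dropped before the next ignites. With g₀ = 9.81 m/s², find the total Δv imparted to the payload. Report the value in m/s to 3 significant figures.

Ignition mass of stage 1 = 24,500+2,840 + 3,240+443 + 595 = 31,618 kg.
Stage 1: m₀ = 31,618 kg, m_f = 31,618 − 24,500 = 7,118 kg; Δv = 311×9.81×ln(4.442) = 3050.9×1.4911 ≈ 4549 m/s.
Stage 2: m₀ = 4,278 kg, m_f = 4,278 − 3,240 = 1,038 kg; Δv = 460×9.81×ln(4.121) = 4512.6×1.4162 ≈ 6391 m/s.
Total Δv = 4549 + 6391 = 10940 m/s.

Δv ≈ 10900 m/s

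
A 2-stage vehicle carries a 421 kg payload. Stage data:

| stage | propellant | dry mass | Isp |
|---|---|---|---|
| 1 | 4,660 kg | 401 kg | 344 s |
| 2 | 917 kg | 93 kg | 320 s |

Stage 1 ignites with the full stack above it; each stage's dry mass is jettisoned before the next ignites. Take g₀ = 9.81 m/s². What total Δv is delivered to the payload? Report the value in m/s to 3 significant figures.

Δv ≈ 7480 m/s

Ignition mass of stage 1 = 4,660+401 + 917+93 + 421 = 6,492 kg.
Stage 1: m₀ = 6,492 kg, m_f = 6,492 − 4,660 = 1,832 kg; Δv = 344×9.81×ln(3.544) = 3374.6×1.2652 ≈ 4269 m/s.
Stage 2: m₀ = 1,431 kg, m_f = 1,431 − 917 = 514 kg; Δv = 320×9.81×ln(2.784) = 3139.2×1.0239 ≈ 3214 m/s.
Total Δv = 4269 + 3214 = 7483 m/s.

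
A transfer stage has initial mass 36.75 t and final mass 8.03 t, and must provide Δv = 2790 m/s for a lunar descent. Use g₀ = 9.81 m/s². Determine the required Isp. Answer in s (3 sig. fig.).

ln(m₀/m_f) = ln(36750/8030) = ln(4.577) = 1.5210.
v_e = Δv / ln(m₀/m_f) = 2790 / 1.5210 = 1834.4 m/s.
Isp = v_e / g₀ = 1834.4 / 9.81 = 187.0 s.

Isp ≈ 187 s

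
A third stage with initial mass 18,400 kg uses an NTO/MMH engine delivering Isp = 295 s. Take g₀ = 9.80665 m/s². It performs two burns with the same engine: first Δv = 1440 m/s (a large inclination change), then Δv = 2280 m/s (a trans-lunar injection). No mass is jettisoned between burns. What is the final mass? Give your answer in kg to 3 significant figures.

final mass ≈ 5090 kg

v_e = Isp · g₀ = 295 × 9.80665 = 2893.0 m/s.
After the first burn: m = 18400 × exp(−1440/2893.0) = 18400 × 0.60789 = 11,185.2 kg.
After the second burn: m = 11,185.2 × exp(−2280/2893.0) = 11,185.2 × 0.45470 = 5,085.91 kg.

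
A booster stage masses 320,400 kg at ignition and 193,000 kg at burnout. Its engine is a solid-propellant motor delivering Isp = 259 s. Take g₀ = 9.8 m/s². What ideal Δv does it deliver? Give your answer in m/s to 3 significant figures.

Δv ≈ 1290 m/s

v_e = Isp · g₀ = 259 × 9.8 = 2538.2 m/s.
By the Tsiolkovsky rocket equation, Δv = v_e · ln(m₀/m_f) = 2538.2 × ln(1.66) = 2538.2 × 0.5069 ≈ 1286.6 m/s.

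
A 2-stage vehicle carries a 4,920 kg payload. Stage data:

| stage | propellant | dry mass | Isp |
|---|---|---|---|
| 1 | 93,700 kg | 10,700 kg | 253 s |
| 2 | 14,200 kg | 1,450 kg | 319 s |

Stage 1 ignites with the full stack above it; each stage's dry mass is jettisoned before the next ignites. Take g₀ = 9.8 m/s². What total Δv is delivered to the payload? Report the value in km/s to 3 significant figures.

Δv ≈ 7.10 km/s

Ignition mass of stage 1 = 93,700+10,700 + 14,200+1,450 + 4,920 = 124,970 kg.
Stage 1: m₀ = 124,970 kg, m_f = 124,970 − 93,700 = 31,270 kg; Δv = 253×9.8×ln(3.996) = 2479.4×1.3854 ≈ 3435 m/s.
Stage 2: m₀ = 20,570 kg, m_f = 20,570 − 14,200 = 6,370 kg; Δv = 319×9.8×ln(3.229) = 3126.2×1.1722 ≈ 3665 m/s.
Total Δv = 3435 + 3665 = 7100 m/s.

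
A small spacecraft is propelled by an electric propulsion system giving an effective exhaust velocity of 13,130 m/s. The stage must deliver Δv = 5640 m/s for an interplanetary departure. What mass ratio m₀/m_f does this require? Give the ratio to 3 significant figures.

Rocket equation: m₀/m_f = exp(Δv / v_e) = exp(5640 / 13130.0) = exp(0.4296) = 1.5366.

mass ratio ≈ 1.54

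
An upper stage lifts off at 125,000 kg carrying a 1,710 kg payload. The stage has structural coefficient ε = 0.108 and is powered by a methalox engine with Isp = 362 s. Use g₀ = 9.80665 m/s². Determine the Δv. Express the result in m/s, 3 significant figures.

Δv ≈ 7520 m/s

Stage wet mass = m₀ − payload = 125,000 − 1,710 = 123,290 kg.
Stage dry mass = ε × stage wet mass = 0.108 × 123,290 = 13,315.3 kg.
Burnout mass m_f = stage dry + payload = 13,315.3 + 1,710 = 15,025.3 kg.
v_e = Isp · g₀ = 362 × 9.80665 = 3550.0 m/s.
Using Δv = v_e ln(m₀/m_f): Δv = v_e · ln(125,000/15,025.3) = 3550.0 × ln(8.319) = 3550.0 × 2.1186 ≈ 7521 m/s.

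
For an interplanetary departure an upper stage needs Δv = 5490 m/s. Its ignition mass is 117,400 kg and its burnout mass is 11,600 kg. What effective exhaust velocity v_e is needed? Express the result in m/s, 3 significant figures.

v_e ≈ 2370 m/s

ln(m₀/m_f) = ln(117400/11600) = ln(10.12) = 2.3146.
v_e = Δv / ln(m₀/m_f) = 5490 / 2.3146 = 2371.9 m/s.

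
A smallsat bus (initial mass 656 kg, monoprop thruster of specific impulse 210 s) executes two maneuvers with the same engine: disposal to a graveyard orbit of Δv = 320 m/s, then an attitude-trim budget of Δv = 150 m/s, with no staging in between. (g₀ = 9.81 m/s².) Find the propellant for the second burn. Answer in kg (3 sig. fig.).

propellant for the second burn ≈ 39.4 kg

v_e = Isp · g₀ = 210 × 9.81 = 2060.1 m/s.
After the first burn: m = 656 × exp(−320/2060.1) = 656 × 0.85613 = 561.621 kg.
After the second burn: m = 561.621 × exp(−150/2060.1) = 561.621 × 0.92978 = 522.184 kg.
Second-burn propellant = 561.621 − 522.184 = 39.437 kg.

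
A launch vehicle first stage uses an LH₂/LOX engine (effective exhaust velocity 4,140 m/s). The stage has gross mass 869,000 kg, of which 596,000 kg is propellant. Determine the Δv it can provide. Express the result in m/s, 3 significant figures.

Δv ≈ 4790 m/s

m_f = m₀ − m_prop = 869,000 − 596,000 = 273,000 kg.
From the ideal rocket equation, Δv = v_e · ln(m₀/m_f) = 4140.0 × ln(3.183) = 4140.0 × 1.1579 ≈ 4793.6 m/s.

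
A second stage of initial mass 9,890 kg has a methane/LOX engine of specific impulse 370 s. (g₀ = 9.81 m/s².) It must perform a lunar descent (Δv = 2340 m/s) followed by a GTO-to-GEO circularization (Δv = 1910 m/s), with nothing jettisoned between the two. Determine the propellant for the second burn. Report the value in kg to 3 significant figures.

v_e = Isp · g₀ = 370 × 9.81 = 3629.7 m/s.
After the first burn: m = 9890 × exp(−2340/3629.7) = 9890 × 0.52483 = 5,190.57 kg.
After the second burn: m = 5,190.57 × exp(−1910/3629.7) = 5,190.57 × 0.59084 = 3,066.8 kg.
Second-burn propellant = 5,190.57 − 3,066.8 = 2,123.77 kg.

propellant for the second burn ≈ 2120 kg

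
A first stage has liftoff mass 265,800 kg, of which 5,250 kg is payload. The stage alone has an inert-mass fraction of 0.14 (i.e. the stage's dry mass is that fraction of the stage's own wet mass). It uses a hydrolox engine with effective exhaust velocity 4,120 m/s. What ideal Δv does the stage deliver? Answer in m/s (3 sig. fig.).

Stage wet mass = m₀ − payload = 265,800 − 5,250 = 260,550 kg.
Stage dry mass = ε × stage wet mass = 0.14 × 260,550 = 36,477 kg.
Burnout mass m_f = stage dry + payload = 36,477 + 5,250 = 41,727 kg.
Δv = v_e · ln(265,800/41,727) = 4120.0 × ln(6.37) = 4120.0 × 1.8516 ≈ 7629 m/s.

Δv ≈ 7630 m/s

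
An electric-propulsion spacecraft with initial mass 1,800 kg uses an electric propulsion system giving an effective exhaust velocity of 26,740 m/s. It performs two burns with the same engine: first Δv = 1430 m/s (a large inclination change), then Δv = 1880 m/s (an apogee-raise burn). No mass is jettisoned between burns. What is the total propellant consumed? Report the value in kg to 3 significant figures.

total propellant consumed ≈ 210 kg

After the first burn: m = 1800 × exp(−1430/26740.0) = 1800 × 0.94793 = 1,706.27 kg.
After the second burn: m = 1,706.27 × exp(−1880/26740.0) = 1,706.27 × 0.93211 = 1,590.43 kg.
Total propellant = m₀ − m_final = 1800 − 1,590.43 = 209.57 kg.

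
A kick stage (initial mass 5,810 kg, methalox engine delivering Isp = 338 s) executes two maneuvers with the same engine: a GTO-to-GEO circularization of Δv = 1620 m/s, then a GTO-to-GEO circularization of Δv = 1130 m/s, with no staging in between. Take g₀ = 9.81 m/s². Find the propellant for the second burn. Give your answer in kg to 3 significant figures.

v_e = Isp · g₀ = 338 × 9.81 = 3315.8 m/s.
After the first burn: m = 5810 × exp(−1620/3315.8) = 5810 × 0.61350 = 3,564.44 kg.
After the second burn: m = 3,564.44 × exp(−1130/3315.8) = 3,564.44 × 0.71120 = 2,535.03 kg.
Second-burn propellant = 3,564.44 − 2,535.03 = 1,029.41 kg.

propellant for the second burn ≈ 1030 kg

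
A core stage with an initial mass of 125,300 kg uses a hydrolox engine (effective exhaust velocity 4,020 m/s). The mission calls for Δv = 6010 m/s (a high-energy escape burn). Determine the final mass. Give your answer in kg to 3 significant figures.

final mass ≈ 28100 kg

m₀/m_f = exp(Δv / v_e) = exp(6010 / 4020.0) = exp(1.4950) = 4.4594.
m_f = m₀ / 4.4594 = 125,300 / 4.4594 = 28,098 kg.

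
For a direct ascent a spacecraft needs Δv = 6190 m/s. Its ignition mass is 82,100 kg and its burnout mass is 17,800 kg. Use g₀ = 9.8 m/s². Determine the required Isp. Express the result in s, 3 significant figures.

Isp ≈ 413 s

ln(m₀/m_f) = ln(82100/17800) = ln(4.612) = 1.5287.
v_e = Δv / ln(m₀/m_f) = 6190 / 1.5287 = 4049.1 m/s.
Isp = v_e / g₀ = 4049.1 / 9.8 = 413.2 s.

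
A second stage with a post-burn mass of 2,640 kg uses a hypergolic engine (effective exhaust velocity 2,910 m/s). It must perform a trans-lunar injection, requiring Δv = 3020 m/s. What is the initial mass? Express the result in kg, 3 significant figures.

initial mass ≈ 7450 kg

From the ideal rocket equation, m₀/m_f = exp(Δv / v_e) = exp(3020 / 2910.0) = exp(1.0378) = 2.8230.
m₀ = m_f × 2.8230 = 2,640 × 2.8230 = 7,452.72 kg.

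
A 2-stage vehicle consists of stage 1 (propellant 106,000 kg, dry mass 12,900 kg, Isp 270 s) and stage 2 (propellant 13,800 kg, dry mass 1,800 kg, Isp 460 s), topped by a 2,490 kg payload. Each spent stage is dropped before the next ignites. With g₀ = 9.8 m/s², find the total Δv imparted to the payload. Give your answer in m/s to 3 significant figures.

Δv ≈ 10400 m/s

Ignition mass of stage 1 = 106,000+12,900 + 13,800+1,800 + 2,490 = 136,990 kg.
Stage 1: m₀ = 136,990 kg, m_f = 136,990 − 106,000 = 30,990 kg; Δv = 270×9.8×ln(4.42) = 2646.0×1.4862 ≈ 3933 m/s.
Stage 2: m₀ = 18,090 kg, m_f = 18,090 − 13,800 = 4,290 kg; Δv = 460×9.8×ln(4.217) = 4508.0×1.4391 ≈ 6487 m/s.
Total Δv = 3933 + 6487 = 10420 m/s.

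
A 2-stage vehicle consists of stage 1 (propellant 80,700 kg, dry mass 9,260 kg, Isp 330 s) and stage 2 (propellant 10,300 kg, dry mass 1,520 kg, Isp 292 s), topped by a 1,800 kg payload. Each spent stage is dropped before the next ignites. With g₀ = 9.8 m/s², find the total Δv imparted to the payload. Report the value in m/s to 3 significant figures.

Ignition mass of stage 1 = 80,700+9,260 + 10,300+1,520 + 1,800 = 103,580 kg.
Stage 1: m₀ = 103,580 kg, m_f = 103,580 − 80,700 = 22,880 kg; Δv = 330×9.8×ln(4.527) = 3234.0×1.5101 ≈ 4884 m/s.
Stage 2: m₀ = 13,620 kg, m_f = 13,620 − 10,300 = 3,320 kg; Δv = 292×9.8×ln(4.102) = 2861.6×1.4116 ≈ 4039 m/s.
Total Δv = 4884 + 4039 = 8923 m/s.

Δv ≈ 8920 m/s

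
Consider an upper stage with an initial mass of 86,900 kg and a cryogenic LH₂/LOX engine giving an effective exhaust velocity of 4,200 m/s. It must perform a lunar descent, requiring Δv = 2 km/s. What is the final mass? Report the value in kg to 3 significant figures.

final mass ≈ 54000 kg

Using Δv = v_e ln(m₀/m_f): m₀/m_f = exp(Δv / v_e) = exp(2000 / 4200.0) = exp(0.4762) = 1.6099.
m_f = m₀ / 1.6099 = 86,900 / 1.6099 = 53,978.5 kg.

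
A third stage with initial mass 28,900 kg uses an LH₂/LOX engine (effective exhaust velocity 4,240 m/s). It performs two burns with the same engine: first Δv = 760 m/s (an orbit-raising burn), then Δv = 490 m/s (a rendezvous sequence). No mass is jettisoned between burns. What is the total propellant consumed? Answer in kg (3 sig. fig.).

After the first burn: m = 28900 × exp(−760/4240.0) = 28900 × 0.83590 = 24,157.5 kg.
After the second burn: m = 24,157.5 × exp(−490/4240.0) = 24,157.5 × 0.89086 = 21,521 kg.
Total propellant = m₀ − m_final = 28900 − 21,521 = 7,379 kg.

total propellant consumed ≈ 7380 kg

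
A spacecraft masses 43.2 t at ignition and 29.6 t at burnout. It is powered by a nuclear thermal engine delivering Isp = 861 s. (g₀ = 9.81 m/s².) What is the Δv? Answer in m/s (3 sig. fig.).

v_e = Isp · g₀ = 861 × 9.81 = 8446.4 m/s.
Δv = v_e · ln(m₀/m_f) = 8446.4 × ln(1.459) = 8446.4 × 0.3781 ≈ 3193.3 m/s.

Δv ≈ 3190 m/s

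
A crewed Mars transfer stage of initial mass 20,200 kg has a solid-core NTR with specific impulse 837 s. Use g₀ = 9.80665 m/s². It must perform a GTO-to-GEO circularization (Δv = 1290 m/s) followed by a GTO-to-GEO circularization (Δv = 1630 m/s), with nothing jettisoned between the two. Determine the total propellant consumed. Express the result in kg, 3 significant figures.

total propellant consumed ≈ 6050 kg

v_e = Isp · g₀ = 837 × 9.80665 = 8208.2 m/s.
After the first burn: m = 20200 × exp(−1290/8208.2) = 20200 × 0.85457 = 17,262.3 kg.
After the second burn: m = 17,262.3 × exp(−1630/8208.2) = 17,262.3 × 0.81989 = 14,153.2 kg.
Total propellant = m₀ − m_final = 20200 − 14,153.2 = 6,046.8 kg.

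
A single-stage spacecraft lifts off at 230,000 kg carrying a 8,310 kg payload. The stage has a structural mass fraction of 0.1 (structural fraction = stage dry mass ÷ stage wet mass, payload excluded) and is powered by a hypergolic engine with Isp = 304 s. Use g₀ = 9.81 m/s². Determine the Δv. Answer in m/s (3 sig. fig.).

Stage wet mass = m₀ − payload = 230,000 − 8,310 = 221,690 kg.
Stage dry mass = ε × stage wet mass = 0.1 × 221,690 = 22,169 kg.
Burnout mass m_f = stage dry + payload = 22,169 + 8,310 = 30,479 kg.
v_e = Isp · g₀ = 304 × 9.81 = 2982.2 m/s.
By the Tsiolkovsky rocket equation, Δv = v_e · ln(230,000/30,479) = 2982.2 × ln(7.546) = 2982.2 × 2.0210 ≈ 6027 m/s.

Δv ≈ 6030 m/s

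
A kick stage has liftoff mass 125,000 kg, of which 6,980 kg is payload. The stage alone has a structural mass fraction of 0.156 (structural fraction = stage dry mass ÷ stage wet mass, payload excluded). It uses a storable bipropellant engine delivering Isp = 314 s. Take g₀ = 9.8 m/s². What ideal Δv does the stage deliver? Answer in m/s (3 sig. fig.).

Stage wet mass = m₀ − payload = 125,000 − 6,980 = 118,020 kg.
Stage dry mass = ε × stage wet mass = 0.156 × 118,020 = 18,411.1 kg.
Burnout mass m_f = stage dry + payload = 18,411.1 + 6,980 = 25,391.1 kg.
v_e = Isp · g₀ = 314 × 9.8 = 3077.2 m/s.
Δv = v_e · ln(125,000/25,391.1) = 3077.2 × ln(4.923) = 3077.2 × 1.5939 ≈ 4905 m/s.

Δv ≈ 4900 m/s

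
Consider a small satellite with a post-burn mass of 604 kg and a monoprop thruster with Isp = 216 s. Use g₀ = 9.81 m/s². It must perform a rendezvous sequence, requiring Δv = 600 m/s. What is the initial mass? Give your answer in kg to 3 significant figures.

v_e = Isp · g₀ = 216 × 9.81 = 2119.0 m/s.
Rocket equation: m₀/m_f = exp(Δv / v_e) = exp(600 / 2119.0) = exp(0.2832) = 1.3273.
m₀ = m_f × 1.3273 = 604 × 1.3273 = 801.689 kg.

initial mass ≈ 802 kg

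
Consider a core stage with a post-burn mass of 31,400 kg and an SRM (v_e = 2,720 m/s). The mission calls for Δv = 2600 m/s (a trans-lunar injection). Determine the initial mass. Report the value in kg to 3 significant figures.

initial mass ≈ 81700 kg

m₀/m_f = exp(Δv / v_e) = exp(2600 / 2720.0) = exp(0.9559) = 2.6010.
m₀ = m_f × 2.6010 = 31,400 × 2.6010 = 81,671.4 kg.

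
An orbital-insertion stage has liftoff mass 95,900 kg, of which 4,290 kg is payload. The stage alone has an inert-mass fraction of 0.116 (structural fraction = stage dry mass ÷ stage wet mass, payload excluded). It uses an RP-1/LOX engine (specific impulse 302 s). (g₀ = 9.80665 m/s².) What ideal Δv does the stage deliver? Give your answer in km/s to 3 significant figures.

Stage wet mass = m₀ − payload = 95,900 − 4,290 = 91,610 kg.
Stage dry mass = ε × stage wet mass = 0.116 × 91,610 = 10,626.8 kg.
Burnout mass m_f = stage dry + payload = 10,626.8 + 4,290 = 14,916.8 kg.
v_e = Isp · g₀ = 302 × 9.80665 = 2961.6 m/s.
Δv = v_e · ln(95,900/14,916.8) = 2961.6 × ln(6.429) = 2961.6 × 1.8608 ≈ 5511 m/s.

Δv ≈ 5.51 km/s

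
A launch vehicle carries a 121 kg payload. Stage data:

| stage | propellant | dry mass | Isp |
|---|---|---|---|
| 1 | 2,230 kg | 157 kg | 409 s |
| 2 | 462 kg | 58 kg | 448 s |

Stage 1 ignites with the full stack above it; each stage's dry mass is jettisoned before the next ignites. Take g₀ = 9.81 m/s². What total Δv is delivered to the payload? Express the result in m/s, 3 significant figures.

Δv ≈ 11000 m/s

Ignition mass of stage 1 = 2,230+157 + 462+58 + 121 = 3,028 kg.
Stage 1: m₀ = 3,028 kg, m_f = 3,028 − 2,230 = 798 kg; Δv = 409×9.81×ln(3.794) = 4012.3×1.3335 ≈ 5351 m/s.
Stage 2: m₀ = 641 kg, m_f = 641 − 462 = 179 kg; Δv = 448×9.81×ln(3.581) = 4394.9×1.2756 ≈ 5606 m/s.
Total Δv = 5351 + 5606 = 10957 m/s.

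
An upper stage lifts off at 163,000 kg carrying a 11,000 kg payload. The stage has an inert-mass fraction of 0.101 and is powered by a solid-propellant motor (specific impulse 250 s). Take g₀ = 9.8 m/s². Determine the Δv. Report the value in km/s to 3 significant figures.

Δv ≈ 4.46 km/s

Stage wet mass = m₀ − payload = 163,000 − 11,000 = 152,000 kg.
Stage dry mass = ε × stage wet mass = 0.101 × 152,000 = 15,352 kg.
Burnout mass m_f = stage dry + payload = 15,352 + 11,000 = 26,352 kg.
v_e = Isp · g₀ = 250 × 9.8 = 2450.0 m/s.
By the Tsiolkovsky rocket equation, Δv = v_e · ln(163,000/26,352) = 2450.0 × ln(6.185) = 2450.0 × 1.8222 ≈ 4464 m/s.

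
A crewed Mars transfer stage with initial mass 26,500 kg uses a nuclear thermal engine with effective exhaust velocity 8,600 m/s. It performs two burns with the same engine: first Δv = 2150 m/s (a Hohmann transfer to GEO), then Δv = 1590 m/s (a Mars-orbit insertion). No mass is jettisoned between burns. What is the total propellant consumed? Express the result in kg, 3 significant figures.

total propellant consumed ≈ 9350 kg

After the first burn: m = 26500 × exp(−2150/8600.0) = 26500 × 0.77880 = 20,638.2 kg.
After the second burn: m = 20,638.2 × exp(−1590/8600.0) = 20,638.2 × 0.83120 = 17,154.5 kg.
Total propellant = m₀ − m_final = 26500 − 17,154.5 = 9,345.5 kg.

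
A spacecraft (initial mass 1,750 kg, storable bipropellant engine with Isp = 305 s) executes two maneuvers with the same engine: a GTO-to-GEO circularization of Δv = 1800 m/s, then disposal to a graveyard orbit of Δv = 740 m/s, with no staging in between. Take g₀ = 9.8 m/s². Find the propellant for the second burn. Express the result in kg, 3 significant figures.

v_e = Isp · g₀ = 305 × 9.8 = 2989.0 m/s.
After the first burn: m = 1750 × exp(−1800/2989.0) = 1750 × 0.54760 = 958.3 kg.
After the second burn: m = 958.3 × exp(−740/2989.0) = 958.3 × 0.78069 = 748.135 kg.
Second-burn propellant = 958.3 − 748.135 = 210.165 kg.

propellant for the second burn ≈ 210 kg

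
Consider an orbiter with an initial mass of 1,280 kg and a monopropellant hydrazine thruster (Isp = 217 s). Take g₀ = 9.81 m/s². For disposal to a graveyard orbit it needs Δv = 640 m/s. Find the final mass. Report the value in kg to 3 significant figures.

v_e = Isp · g₀ = 217 × 9.81 = 2128.8 m/s.
Rocket equation: m₀/m_f = exp(Δv / v_e) = exp(640 / 2128.8) = exp(0.3006) = 1.3507.
m_f = m₀ / 1.3507 = 1,280 / 1.3507 = 947.657 kg.

final mass ≈ 948 kg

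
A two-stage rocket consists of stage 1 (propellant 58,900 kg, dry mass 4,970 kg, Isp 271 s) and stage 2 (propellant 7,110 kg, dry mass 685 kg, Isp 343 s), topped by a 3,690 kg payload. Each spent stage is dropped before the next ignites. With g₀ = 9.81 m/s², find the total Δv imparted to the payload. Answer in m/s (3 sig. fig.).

Δv ≈ 7290 m/s

Ignition mass of stage 1 = 58,900+4,970 + 7,110+685 + 3,690 = 75,355 kg.
Stage 1: m₀ = 75,355 kg, m_f = 75,355 − 58,900 = 16,455 kg; Δv = 271×9.81×ln(4.579) = 2658.5×1.5216 ≈ 4045 m/s.
Stage 2: m₀ = 11,485 kg, m_f = 11,485 − 7,110 = 4,375 kg; Δv = 343×9.81×ln(2.625) = 3364.8×0.9651 ≈ 3248 m/s.
Total Δv = 4045 + 3248 = 7293 m/s.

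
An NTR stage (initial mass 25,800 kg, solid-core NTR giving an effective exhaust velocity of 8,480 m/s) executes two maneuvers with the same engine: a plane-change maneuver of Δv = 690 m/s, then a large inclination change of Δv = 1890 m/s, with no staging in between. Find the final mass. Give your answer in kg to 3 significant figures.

After the first burn: m = 25800 × exp(−690/8480.0) = 25800 × 0.92185 = 23,783.7 kg.
After the second burn: m = 23,783.7 × exp(−1890/8480.0) = 23,783.7 × 0.80021 = 19,032 kg.

final mass ≈ 19000 kg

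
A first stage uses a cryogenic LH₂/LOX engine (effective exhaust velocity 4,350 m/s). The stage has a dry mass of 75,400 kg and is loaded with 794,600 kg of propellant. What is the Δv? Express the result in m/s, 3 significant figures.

m₀ = m_dry + m_prop = 75,400 + 794,600 = 870,000 kg.
Δv = v_e · ln(m₀/m_f) = 4350.0 × ln(11.54) = 4350.0 × 2.4457 ≈ 10638.7 m/s.

Δv ≈ 10600 m/s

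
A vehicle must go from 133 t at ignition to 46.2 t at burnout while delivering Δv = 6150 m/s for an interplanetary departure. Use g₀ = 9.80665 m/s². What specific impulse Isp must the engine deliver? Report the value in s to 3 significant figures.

ln(m₀/m_f) = ln(133000/46200) = ln(2.879) = 1.0574.
From the ideal rocket equation, v_e = Δv / ln(m₀/m_f) = 6150 / 1.0574 = 5816.3 m/s.
Isp = v_e / g₀ = 5816.3 / 9.80665 = 593.1 s.

Isp ≈ 593 s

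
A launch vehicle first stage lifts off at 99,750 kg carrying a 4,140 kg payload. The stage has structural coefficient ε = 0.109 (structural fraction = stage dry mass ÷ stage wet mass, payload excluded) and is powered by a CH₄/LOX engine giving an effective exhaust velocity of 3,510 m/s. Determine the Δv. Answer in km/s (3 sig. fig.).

Δv ≈ 6.75 km/s

Stage wet mass = m₀ − payload = 99,750 − 4,140 = 95,610 kg.
Stage dry mass = ε × stage wet mass = 0.109 × 95,610 = 10,421.5 kg.
Burnout mass m_f = stage dry + payload = 10,421.5 + 4,140 = 14,561.5 kg.
Δv = v_e · ln(99,750/14,561.5) = 3510.0 × ln(6.85) = 3510.0 × 1.9243 ≈ 6754 m/s.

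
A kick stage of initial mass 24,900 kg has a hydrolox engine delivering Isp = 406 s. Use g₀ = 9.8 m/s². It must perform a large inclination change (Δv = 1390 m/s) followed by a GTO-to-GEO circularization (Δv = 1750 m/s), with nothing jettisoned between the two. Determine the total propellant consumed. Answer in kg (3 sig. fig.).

v_e = Isp · g₀ = 406 × 9.8 = 3978.8 m/s.
After the first burn: m = 24900 × exp(−1390/3978.8) = 24900 × 0.70515 = 17,558.2 kg.
After the second burn: m = 17,558.2 × exp(−1750/3978.8) = 17,558.2 × 0.64415 = 11,310.1 kg.
Total propellant = m₀ − m_final = 24900 − 11,310.1 = 13,589.9 kg.

total propellant consumed ≈ 13600 kg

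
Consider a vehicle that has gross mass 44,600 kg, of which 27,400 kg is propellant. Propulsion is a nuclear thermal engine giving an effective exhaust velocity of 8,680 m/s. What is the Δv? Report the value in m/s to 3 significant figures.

Δv ≈ 8270 m/s

m_f = m₀ − m_prop = 44,600 − 27,400 = 17,200 kg.
Rocket equation: Δv = v_e · ln(m₀/m_f) = 8680.0 × ln(2.593) = 8680.0 × 0.9528 ≈ 8270.5 m/s.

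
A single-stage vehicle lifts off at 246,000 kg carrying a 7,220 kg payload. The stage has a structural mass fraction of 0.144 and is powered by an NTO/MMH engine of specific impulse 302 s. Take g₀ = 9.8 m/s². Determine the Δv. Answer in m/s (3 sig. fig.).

Stage wet mass = m₀ − payload = 246,000 − 7,220 = 238,780 kg.
Stage dry mass = ε × stage wet mass = 0.144 × 238,780 = 34,384.3 kg.
Burnout mass m_f = stage dry + payload = 34,384.3 + 7,220 = 41,604.3 kg.
v_e = Isp · g₀ = 302 × 9.8 = 2959.6 m/s.
Δv = v_e · ln(246,000/41,604.3) = 2959.6 × ln(5.913) = 2959.6 × 1.7771 ≈ 5260 m/s.

Δv ≈ 5260 m/s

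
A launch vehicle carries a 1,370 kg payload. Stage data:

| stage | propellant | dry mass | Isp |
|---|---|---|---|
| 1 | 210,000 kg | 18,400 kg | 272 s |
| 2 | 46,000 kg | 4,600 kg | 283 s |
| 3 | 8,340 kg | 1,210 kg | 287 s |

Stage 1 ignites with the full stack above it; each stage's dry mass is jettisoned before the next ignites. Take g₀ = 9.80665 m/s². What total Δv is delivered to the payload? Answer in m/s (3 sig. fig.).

Δv ≈ 11300 m/s

Ignition mass of stage 1 = 210,000+18,400 + 46,000+4,600 + 8,340+1,210 + 1,370 = 289,920 kg.
Stage 1: m₀ = 289,920 kg, m_f = 289,920 − 210,000 = 79,920 kg; Δv = 272×9.80665×ln(3.628) = 2667.4×1.2886 ≈ 3437 m/s.
Stage 2: m₀ = 61,520 kg, m_f = 61,520 − 46,000 = 15,520 kg; Δv = 283×9.80665×ln(3.964) = 2775.3×1.3772 ≈ 3822 m/s.
Stage 3: m₀ = 10,920 kg, m_f = 10,920 − 8,340 = 2,580 kg; Δv = 287×9.80665×ln(4.233) = 2814.5×1.4428 ≈ 4061 m/s.
Total Δv = 3437 + 3822 + 4061 = 11320 m/s.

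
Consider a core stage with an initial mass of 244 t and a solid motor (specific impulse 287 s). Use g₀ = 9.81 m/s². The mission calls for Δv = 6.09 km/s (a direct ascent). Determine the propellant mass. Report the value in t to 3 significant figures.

propellant mass ≈ 216 t

v_e = Isp · g₀ = 287 × 9.81 = 2815.5 m/s.
From the ideal rocket equation, m₀/m_f = exp(Δv / v_e) = exp(6090 / 2815.5) = exp(2.1630) = 8.6976.
m_f = 244 / 8.6976 = 28.0537 t, so propellant = m₀ − m_f = 244 − 28.0537 = 215.9463 t.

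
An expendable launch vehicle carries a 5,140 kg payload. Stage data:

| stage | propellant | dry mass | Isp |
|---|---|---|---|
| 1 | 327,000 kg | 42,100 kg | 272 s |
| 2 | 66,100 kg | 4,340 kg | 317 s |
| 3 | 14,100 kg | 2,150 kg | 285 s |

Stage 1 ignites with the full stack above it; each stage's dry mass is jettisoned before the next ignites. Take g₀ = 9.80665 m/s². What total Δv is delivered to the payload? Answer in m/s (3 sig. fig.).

Δv ≈ 10300 m/s

Ignition mass of stage 1 = 327,000+42,100 + 66,100+4,340 + 14,100+2,150 + 5,140 = 460,930 kg.
Stage 1: m₀ = 460,930 kg, m_f = 460,930 − 327,000 = 133,930 kg; Δv = 272×9.80665×ln(3.442) = 2667.4×1.2359 ≈ 3297 m/s.
Stage 2: m₀ = 91,830 kg, m_f = 91,830 − 66,100 = 25,730 kg; Δv = 317×9.80665×ln(3.569) = 3108.7×1.2723 ≈ 3955 m/s.
Stage 3: m₀ = 21,390 kg, m_f = 21,390 − 14,100 = 7,290 kg; Δv = 285×9.80665×ln(2.934) = 2794.9×1.0764 ≈ 3008 m/s.
Total Δv = 3297 + 3955 + 3008 = 10260 m/s.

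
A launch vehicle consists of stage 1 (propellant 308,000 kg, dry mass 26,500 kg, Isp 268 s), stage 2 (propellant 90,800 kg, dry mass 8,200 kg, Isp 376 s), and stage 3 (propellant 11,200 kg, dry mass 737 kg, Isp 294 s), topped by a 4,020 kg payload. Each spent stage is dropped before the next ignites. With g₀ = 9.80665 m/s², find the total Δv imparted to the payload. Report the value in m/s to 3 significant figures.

Ignition mass of stage 1 = 308,000+26,500 + 90,800+8,200 + 11,200+737 + 4,020 = 449,457 kg.
Stage 1: m₀ = 449,457 kg, m_f = 449,457 − 308,000 = 141,457 kg; Δv = 268×9.80665×ln(3.177) = 2628.2×1.1560 ≈ 3038 m/s.
Stage 2: m₀ = 114,957 kg, m_f = 114,957 − 90,800 = 24,157 kg; Δv = 376×9.80665×ln(4.759) = 3687.3×1.5600 ≈ 5752 m/s.
Stage 3: m₀ = 15,957 kg, m_f = 15,957 − 11,200 = 4,757 kg; Δv = 294×9.80665×ln(3.354) = 2883.2×1.2103 ≈ 3489 m/s.
Total Δv = 3038 + 5752 + 3489 = 12279 m/s.

Δv ≈ 12300 m/s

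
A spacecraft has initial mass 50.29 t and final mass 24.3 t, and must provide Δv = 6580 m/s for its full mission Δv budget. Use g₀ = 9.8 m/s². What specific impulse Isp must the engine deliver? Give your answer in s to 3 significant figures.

Isp ≈ 923 s

ln(m₀/m_f) = ln(50290/24300) = ln(2.07) = 0.7273.
By the Tsiolkovsky rocket equation, v_e = Δv / ln(m₀/m_f) = 6580 / 0.7273 = 9046.8 m/s.
Isp = v_e / g₀ = 9046.8 / 9.8 = 923.1 s.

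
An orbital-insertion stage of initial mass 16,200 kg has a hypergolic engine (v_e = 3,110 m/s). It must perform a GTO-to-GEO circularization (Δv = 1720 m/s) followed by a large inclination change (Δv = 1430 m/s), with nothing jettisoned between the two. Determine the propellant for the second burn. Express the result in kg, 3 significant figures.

propellant for the second burn ≈ 3430 kg

After the first burn: m = 16200 × exp(−1720/3110.0) = 16200 × 0.57519 = 9,318.08 kg.
After the second burn: m = 9,318.08 × exp(−1430/3110.0) = 9,318.08 × 0.63141 = 5,883.53 kg.
Second-burn propellant = 9,318.08 − 5,883.53 = 3,434.55 kg.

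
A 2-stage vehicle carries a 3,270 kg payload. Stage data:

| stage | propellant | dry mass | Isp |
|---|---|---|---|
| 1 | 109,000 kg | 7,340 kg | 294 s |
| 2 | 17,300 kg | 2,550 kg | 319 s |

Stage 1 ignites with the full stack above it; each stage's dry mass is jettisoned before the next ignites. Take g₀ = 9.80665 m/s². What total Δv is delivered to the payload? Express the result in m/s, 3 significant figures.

Δv ≈ 8700 m/s

Ignition mass of stage 1 = 109,000+7,340 + 17,300+2,550 + 3,270 = 139,460 kg.
Stage 1: m₀ = 139,460 kg, m_f = 139,460 − 109,000 = 30,460 kg; Δv = 294×9.80665×ln(4.578) = 2883.2×1.5214 ≈ 4386 m/s.
Stage 2: m₀ = 23,120 kg, m_f = 23,120 − 17,300 = 5,820 kg; Δv = 319×9.80665×ln(3.973) = 3128.3×1.3794 ≈ 4315 m/s.
Total Δv = 4386 + 4315 = 8701 m/s.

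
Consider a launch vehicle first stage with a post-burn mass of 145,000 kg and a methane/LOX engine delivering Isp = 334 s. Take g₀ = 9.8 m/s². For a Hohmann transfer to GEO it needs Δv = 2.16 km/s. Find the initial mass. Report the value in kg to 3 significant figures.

initial mass ≈ 281000 kg

v_e = Isp · g₀ = 334 × 9.8 = 3273.2 m/s.
By the Tsiolkovsky rocket equation, m₀/m_f = exp(Δv / v_e) = exp(2160 / 3273.2) = exp(0.6599) = 1.9346.
m₀ = m_f × 1.9346 = 145,000 × 1.9346 = 280,517 kg.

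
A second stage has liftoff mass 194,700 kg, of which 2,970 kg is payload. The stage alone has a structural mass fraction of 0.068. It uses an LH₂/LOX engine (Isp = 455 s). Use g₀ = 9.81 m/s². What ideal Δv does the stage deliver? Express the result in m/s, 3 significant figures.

Stage wet mass = m₀ − payload = 194,700 − 2,970 = 191,730 kg.
Stage dry mass = ε × stage wet mass = 0.068 × 191,730 = 13,037.6 kg.
Burnout mass m_f = stage dry + payload = 13,037.6 + 2,970 = 16,007.6 kg.
v_e = Isp · g₀ = 455 × 9.81 = 4463.6 m/s.
From the ideal rocket equation, Δv = v_e · ln(194,700/16,007.6) = 4463.6 × ln(12.16) = 4463.6 × 2.4984 ≈ 11152 m/s.

Δv ≈ 11200 m/s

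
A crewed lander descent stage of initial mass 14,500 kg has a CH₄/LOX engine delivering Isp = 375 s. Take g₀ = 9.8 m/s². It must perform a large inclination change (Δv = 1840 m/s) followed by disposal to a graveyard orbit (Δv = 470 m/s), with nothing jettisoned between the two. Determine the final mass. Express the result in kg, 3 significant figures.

final mass ≈ 7730 kg

v_e = Isp · g₀ = 375 × 9.8 = 3675.0 m/s.
After the first burn: m = 14500 × exp(−1840/3675.0) = 14500 × 0.60612 = 8,788.74 kg.
After the second burn: m = 8,788.74 × exp(−470/3675.0) = 8,788.74 × 0.87995 = 7,733.65 kg.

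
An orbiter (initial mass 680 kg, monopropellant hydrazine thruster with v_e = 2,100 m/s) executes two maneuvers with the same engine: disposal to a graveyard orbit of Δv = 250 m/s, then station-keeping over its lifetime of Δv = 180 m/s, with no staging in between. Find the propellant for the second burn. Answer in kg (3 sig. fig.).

After the first burn: m = 680 × exp(−250/2100.0) = 680 × 0.88777 = 603.684 kg.
After the second burn: m = 603.684 × exp(−180/2100.0) = 603.684 × 0.91786 = 554.097 kg.
Second-burn propellant = 603.684 − 554.097 = 49.587 kg.

propellant for the second burn ≈ 49.6 kg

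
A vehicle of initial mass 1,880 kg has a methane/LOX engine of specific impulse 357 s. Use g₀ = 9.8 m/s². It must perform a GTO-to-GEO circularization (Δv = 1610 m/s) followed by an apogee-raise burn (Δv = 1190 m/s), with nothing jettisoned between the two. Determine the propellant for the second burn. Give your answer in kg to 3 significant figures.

v_e = Isp · g₀ = 357 × 9.8 = 3498.6 m/s.
After the first burn: m = 1880 × exp(−1610/3498.6) = 1880 × 0.63117 = 1,186.6 kg.
After the second burn: m = 1,186.6 × exp(−1190/3498.6) = 1,186.6 × 0.71167 = 844.468 kg.
Second-burn propellant = 1,186.6 − 844.468 = 342.132 kg.

propellant for the second burn ≈ 342 kg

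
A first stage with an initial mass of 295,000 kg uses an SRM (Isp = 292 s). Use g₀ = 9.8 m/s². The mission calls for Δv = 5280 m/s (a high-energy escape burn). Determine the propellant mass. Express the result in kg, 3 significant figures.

v_e = Isp · g₀ = 292 × 9.8 = 2861.6 m/s.
Using Δv = v_e ln(m₀/m_f): m₀/m_f = exp(Δv / v_e) = exp(5280 / 2861.6) = exp(1.8451) = 6.3289.
m_f = 295,000 / 6.3289 = 46,611.6 kg, so propellant = m₀ − m_f = 295,000 − 46,611.6 = 248,388.4 kg.

propellant mass ≈ 248000 kg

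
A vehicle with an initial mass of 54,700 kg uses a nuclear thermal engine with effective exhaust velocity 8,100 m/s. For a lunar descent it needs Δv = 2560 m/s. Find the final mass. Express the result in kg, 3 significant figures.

final mass ≈ 39900 kg

m₀/m_f = exp(Δv / v_e) = exp(2560 / 8100.0) = exp(0.3160) = 1.3717.
m_f = m₀ / 1.3717 = 54,700 / 1.3717 = 39,877.5 kg.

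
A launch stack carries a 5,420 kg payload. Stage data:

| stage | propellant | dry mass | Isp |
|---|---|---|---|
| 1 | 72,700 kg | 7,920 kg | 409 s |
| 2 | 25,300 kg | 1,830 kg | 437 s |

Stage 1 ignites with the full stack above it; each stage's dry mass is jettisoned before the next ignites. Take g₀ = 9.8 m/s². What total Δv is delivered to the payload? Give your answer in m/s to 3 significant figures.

Δv ≈ 10600 m/s

Ignition mass of stage 1 = 72,700+7,920 + 25,300+1,830 + 5,420 = 113,170 kg.
Stage 1: m₀ = 113,170 kg, m_f = 113,170 − 72,700 = 40,470 kg; Δv = 409×9.8×ln(2.796) = 4008.2×1.0283 ≈ 4122 m/s.
Stage 2: m₀ = 32,550 kg, m_f = 32,550 − 25,300 = 7,250 kg; Δv = 437×9.8×ln(4.49) = 4282.6×1.5018 ≈ 6432 m/s.
Total Δv = 4122 + 6432 = 10554 m/s.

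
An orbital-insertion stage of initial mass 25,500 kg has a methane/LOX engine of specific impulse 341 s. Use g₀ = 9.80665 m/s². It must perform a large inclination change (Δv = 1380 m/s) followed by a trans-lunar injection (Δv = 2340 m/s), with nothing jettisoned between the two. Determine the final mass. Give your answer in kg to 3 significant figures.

v_e = Isp · g₀ = 341 × 9.80665 = 3344.1 m/s.
After the first burn: m = 25500 × exp(−1380/3344.1) = 25500 × 0.66188 = 16,877.9 kg.
After the second burn: m = 16,877.9 × exp(−2340/3344.1) = 16,877.9 × 0.49671 = 8,383.42 kg.

final mass ≈ 8380 kg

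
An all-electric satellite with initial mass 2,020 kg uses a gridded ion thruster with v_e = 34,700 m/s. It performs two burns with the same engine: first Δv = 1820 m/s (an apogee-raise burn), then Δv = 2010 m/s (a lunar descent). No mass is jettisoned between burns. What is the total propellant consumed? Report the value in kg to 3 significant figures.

total propellant consumed ≈ 211 kg

After the first burn: m = 2020 × exp(−1820/34700.0) = 2020 × 0.94890 = 1,916.78 kg.
After the second burn: m = 1,916.78 × exp(−2010/34700.0) = 1,916.78 × 0.94372 = 1,808.9 kg.
Total propellant = m₀ − m_final = 2020 − 1,808.9 = 211.1 kg.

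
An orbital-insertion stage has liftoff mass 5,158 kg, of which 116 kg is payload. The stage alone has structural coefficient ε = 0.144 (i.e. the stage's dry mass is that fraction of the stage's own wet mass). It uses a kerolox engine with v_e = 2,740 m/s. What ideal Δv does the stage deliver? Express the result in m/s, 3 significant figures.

Δv ≈ 4970 m/s

Stage wet mass = m₀ − payload = 5,158 − 116 = 5,042 kg.
Stage dry mass = ε × stage wet mass = 0.144 × 5,042 = 726.048 kg.
Burnout mass m_f = stage dry + payload = 726.048 + 116 = 842.048 kg.
Δv = v_e · ln(5,158/842.048) = 2740.0 × ln(6.126) = 2740.0 × 1.8125 ≈ 4966 m/s.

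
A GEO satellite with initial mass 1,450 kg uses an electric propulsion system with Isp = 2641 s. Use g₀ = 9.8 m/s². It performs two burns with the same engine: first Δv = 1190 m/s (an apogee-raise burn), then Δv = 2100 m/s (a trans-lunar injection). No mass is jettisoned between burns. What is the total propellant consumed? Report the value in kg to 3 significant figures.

v_e = Isp · g₀ = 2641 × 9.8 = 25881.8 m/s.
After the first burn: m = 1450 × exp(−1190/25881.8) = 1450 × 0.95506 = 1,384.84 kg.
After the second burn: m = 1,384.84 × exp(−2100/25881.8) = 1,384.84 × 0.92207 = 1,276.92 kg.
Total propellant = m₀ − m_final = 1450 − 1,276.92 = 173.08 kg.

total propellant consumed ≈ 173 kg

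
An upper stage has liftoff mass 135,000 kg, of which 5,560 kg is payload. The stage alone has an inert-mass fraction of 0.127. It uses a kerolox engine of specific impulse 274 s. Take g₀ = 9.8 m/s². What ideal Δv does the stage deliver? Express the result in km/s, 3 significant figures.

Δv ≈ 4.87 km/s

Stage wet mass = m₀ − payload = 135,000 − 5,560 = 129,440 kg.
Stage dry mass = ε × stage wet mass = 0.127 × 129,440 = 16,438.9 kg.
Burnout mass m_f = stage dry + payload = 16,438.9 + 5,560 = 21,998.9 kg.
v_e = Isp · g₀ = 274 × 9.8 = 2685.2 m/s.
From the ideal rocket equation, Δv = v_e · ln(135,000/21,998.9) = 2685.2 × ln(6.137) = 2685.2 × 1.8143 ≈ 4872 m/s.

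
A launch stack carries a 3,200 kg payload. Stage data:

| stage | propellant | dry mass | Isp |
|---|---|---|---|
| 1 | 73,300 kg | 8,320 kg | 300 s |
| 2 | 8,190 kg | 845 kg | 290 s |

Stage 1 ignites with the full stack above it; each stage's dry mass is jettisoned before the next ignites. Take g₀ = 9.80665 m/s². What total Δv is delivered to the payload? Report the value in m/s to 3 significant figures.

Δv ≈ 7620 m/s

Ignition mass of stage 1 = 73,300+8,320 + 8,190+845 + 3,200 = 93,855 kg.
Stage 1: m₀ = 93,855 kg, m_f = 93,855 − 73,300 = 20,555 kg; Δv = 300×9.80665×ln(4.566) = 2942.0×1.5186 ≈ 4468 m/s.
Stage 2: m₀ = 12,235 kg, m_f = 12,235 − 8,190 = 4,045 kg; Δv = 290×9.80665×ln(3.025) = 2843.9×1.1068 ≈ 3148 m/s.
Total Δv = 4468 + 3148 = 7616 m/s.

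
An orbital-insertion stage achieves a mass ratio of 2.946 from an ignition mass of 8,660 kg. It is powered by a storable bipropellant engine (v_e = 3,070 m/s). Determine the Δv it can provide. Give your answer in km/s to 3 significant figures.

Δv ≈ 3.32 km/s

From the ideal rocket equation, Δv = v_e · ln(2.946) = 3070.0 × 1.0804 ≈ 3317.0 m/s.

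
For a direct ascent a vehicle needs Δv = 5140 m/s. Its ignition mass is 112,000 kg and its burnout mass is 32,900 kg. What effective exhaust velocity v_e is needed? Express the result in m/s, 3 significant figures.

ln(m₀/m_f) = ln(112000/32900) = ln(3.404) = 1.2250.
v_e = Δv / ln(m₀/m_f) = 5140 / 1.2250 = 4195.8 m/s.

v_e ≈ 4200 m/s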